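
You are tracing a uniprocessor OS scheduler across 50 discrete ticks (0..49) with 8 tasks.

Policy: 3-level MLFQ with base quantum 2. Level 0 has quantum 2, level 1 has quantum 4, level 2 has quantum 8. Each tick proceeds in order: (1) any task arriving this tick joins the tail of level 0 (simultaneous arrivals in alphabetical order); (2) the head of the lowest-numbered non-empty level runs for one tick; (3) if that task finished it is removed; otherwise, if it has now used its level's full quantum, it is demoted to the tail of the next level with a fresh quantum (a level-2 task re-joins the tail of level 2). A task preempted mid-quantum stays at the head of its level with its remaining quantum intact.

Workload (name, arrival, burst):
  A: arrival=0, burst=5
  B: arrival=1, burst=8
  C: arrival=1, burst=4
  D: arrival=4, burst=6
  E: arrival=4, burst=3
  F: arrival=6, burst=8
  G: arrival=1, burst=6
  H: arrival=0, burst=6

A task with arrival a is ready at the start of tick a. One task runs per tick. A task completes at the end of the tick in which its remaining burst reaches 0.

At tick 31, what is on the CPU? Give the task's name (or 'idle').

running at tick 31 = G

t=0: L0/L1/L2 = AH/-/- → run A
t=1: L0/L1/L2 = AHBCG/-/- → run A
t=2: L0/L1/L2 = HBCG/A/- → run H
t=3: L0/L1/L2 = HBCG/A/- → run H
t=4: L0/L1/L2 = BCGDE/AH/- → run B
t=5: L0/L1/L2 = BCGDE/AH/- → run B
t=6: L0/L1/L2 = CGDEF/AHB/- → run C
t=7: L0/L1/L2 = CGDEF/AHB/- → run C
t=8: L0/L1/L2 = GDEF/AHBC/- → run G
t=9: L0/L1/L2 = GDEF/AHBC/- → run G
t=10: L0/L1/L2 = DEF/AHBCG/- → run D
t=11: L0/L1/L2 = DEF/AHBCG/- → run D
t=12: L0/L1/L2 = EF/AHBCGD/- → run E
t=13: L0/L1/L2 = EF/AHBCGD/- → run E
t=14: L0/L1/L2 = F/AHBCGDE/- → run F
t=15: L0/L1/L2 = F/AHBCGDE/- → run F
t=16: L0/L1/L2 = -/AHBCGDEF/- → run A
t=17: L0/L1/L2 = -/AHBCGDEF/- → run A
t=18: L0/L1/L2 = -/AHBCGDEF/- → run A
t=19: L0/L1/L2 = -/HBCGDEF/- → run H
t=20: L0/L1/L2 = -/HBCGDEF/- → run H
t=21: L0/L1/L2 = -/HBCGDEF/- → run H
t=22: L0/L1/L2 = -/HBCGDEF/- → run H
t=23: L0/L1/L2 = -/BCGDEF/- → run B
t=24: L0/L1/L2 = -/BCGDEF/- → run B
t=25: L0/L1/L2 = -/BCGDEF/- → run B
t=26: L0/L1/L2 = -/BCGDEF/- → run B
t=27: L0/L1/L2 = -/CGDEF/B → run C
t=28: L0/L1/L2 = -/CGDEF/B → run C
t=29: L0/L1/L2 = -/GDEF/B → run G
t=30: L0/L1/L2 = -/GDEF/B → run G
t=31: L0/L1/L2 = -/GDEF/B → run G
t=32: L0/L1/L2 = -/GDEF/B → run G
t=33: L0/L1/L2 = -/DEF/B → run D
t=34: L0/L1/L2 = -/DEF/B → run D
t=35: L0/L1/L2 = -/DEF/B → run D
t=36: L0/L1/L2 = -/DEF/B → run D
t=37: L0/L1/L2 = -/EF/B → run E
t=38: L0/L1/L2 = -/F/B → run F
t=39: L0/L1/L2 = -/F/B → run F
t=40: L0/L1/L2 = -/F/B → run F
t=41: L0/L1/L2 = -/F/B → run F
t=42: L0/L1/L2 = -/-/BF → run B
t=43: L0/L1/L2 = -/-/BF → run B
t=44: L0/L1/L2 = -/-/F → run F
t=45: L0/L1/L2 = -/-/F → run F
t=46: (idle)
t=47: (idle)
t=48: (idle)
t=49: (idle)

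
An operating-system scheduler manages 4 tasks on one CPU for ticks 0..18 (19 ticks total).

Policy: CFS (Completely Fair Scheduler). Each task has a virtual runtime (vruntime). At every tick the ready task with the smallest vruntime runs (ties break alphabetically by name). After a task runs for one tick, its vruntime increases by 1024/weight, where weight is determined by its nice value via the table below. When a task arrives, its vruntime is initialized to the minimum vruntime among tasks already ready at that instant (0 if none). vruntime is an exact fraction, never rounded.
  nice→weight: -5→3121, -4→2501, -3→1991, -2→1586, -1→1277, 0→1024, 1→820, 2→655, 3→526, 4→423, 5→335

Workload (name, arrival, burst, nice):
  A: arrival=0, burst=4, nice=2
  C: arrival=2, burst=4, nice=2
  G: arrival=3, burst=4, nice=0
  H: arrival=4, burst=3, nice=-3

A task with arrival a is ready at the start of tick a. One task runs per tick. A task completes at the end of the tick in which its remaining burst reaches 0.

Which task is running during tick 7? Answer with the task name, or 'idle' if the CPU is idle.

t=0: vr[A=0] → run A
t=1: vr[A=1024/655] → run A
t=2: vr[A=2048/655 C=2048/655] → run A
t=3: vr[A=3072/655 C=2048/655 G=2048/655] → run C
t=4: vr[A=3072/655 C=3072/655 G=2048/655 H=2048/655] → run G
t=5: vr[A=3072/655 C=3072/655 G=2703/655 H=2048/655] → run H
t=6: vr[A=3072/655 C=3072/655 G=2703/655 H=4748288/1304105] → run H
t=7: vr[A=3072/655 C=3072/655 G=2703/655 H=5419008/1304105] → run G
t=8: vr[A=3072/655 C=3072/655 G=3358/655 H=5419008/1304105] → run H
t=9: vr[A=3072/655 C=3072/655 G=3358/655] → run A
t=10: vr[C=3072/655 G=3358/655] → run C
t=11: vr[C=4096/655 G=3358/655] → run G
t=12: vr[C=4096/655 G=4013/655] → run G
t=13: vr[C=4096/655] → run C
t=14: vr[C=1024/131] → run C
t=15: (idle)
t=16: (idle)
t=17: (idle)
t=18: (idle)

running at tick 7 = G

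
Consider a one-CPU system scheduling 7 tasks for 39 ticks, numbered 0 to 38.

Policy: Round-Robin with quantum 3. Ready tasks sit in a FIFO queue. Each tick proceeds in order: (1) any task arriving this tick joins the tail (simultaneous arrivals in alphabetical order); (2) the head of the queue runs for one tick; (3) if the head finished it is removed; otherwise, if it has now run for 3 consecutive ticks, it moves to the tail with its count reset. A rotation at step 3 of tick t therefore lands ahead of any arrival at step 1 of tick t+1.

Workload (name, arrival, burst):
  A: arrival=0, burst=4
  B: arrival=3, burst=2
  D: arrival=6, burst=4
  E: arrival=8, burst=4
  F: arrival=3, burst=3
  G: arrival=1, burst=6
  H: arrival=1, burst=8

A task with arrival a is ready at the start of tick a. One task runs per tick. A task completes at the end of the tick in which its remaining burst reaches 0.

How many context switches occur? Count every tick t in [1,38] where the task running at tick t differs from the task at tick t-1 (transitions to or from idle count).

context switches = 13

t=0: queue=[A] q_used=0 → run A
t=1: queue=[A,G,H] q_used=1 → run A
t=2: queue=[A,G,H] q_used=2 → run A
t=3: queue=[G,H,A,B,F] q_used=0 → run G
t=4: queue=[G,H,A,B,F] q_used=1 → run G
t=5: queue=[G,H,A,B,F] q_used=2 → run G
t=6: queue=[H,A,B,F,G,D] q_used=0 → run H
t=7: queue=[H,A,B,F,G,D] q_used=1 → run H
t=8: queue=[H,A,B,F,G,D,E] q_used=2 → run H
t=9: queue=[A,B,F,G,D,E,H] q_used=0 → run A
t=10: queue=[B,F,G,D,E,H] q_used=0 → run B
t=11: queue=[B,F,G,D,E,H] q_used=1 → run B
t=12: queue=[F,G,D,E,H] q_used=0 → run F
t=13: queue=[F,G,D,E,H] q_used=1 → run F
t=14: queue=[F,G,D,E,H] q_used=2 → run F
t=15: queue=[G,D,E,H] q_used=0 → run G
t=16: queue=[G,D,E,H] q_used=1 → run G
t=17: queue=[G,D,E,H] q_used=2 → run G
t=18: queue=[D,E,H] q_used=0 → run D
t=19: queue=[D,E,H] q_used=1 → run D
t=20: queue=[D,E,H] q_used=2 → run D
t=21: queue=[E,H,D] q_used=0 → run E
t=22: queue=[E,H,D] q_used=1 → run E
t=23: queue=[E,H,D] q_used=2 → run E
t=24: queue=[H,D,E] q_used=0 → run H
t=25: queue=[H,D,E] q_used=1 → run H
t=26: queue=[H,D,E] q_used=2 → run H
t=27: queue=[D,E,H] q_used=0 → run D
t=28: queue=[E,H] q_used=0 → run E
t=29: queue=[H] q_used=0 → run H
t=30: queue=[H] q_used=1 → run H
t=31: (idle)
t=32: (idle)
t=33: (idle)
t=34: (idle)
t=35: (idle)
t=36: (idle)
t=37: (idle)
t=38: (idle)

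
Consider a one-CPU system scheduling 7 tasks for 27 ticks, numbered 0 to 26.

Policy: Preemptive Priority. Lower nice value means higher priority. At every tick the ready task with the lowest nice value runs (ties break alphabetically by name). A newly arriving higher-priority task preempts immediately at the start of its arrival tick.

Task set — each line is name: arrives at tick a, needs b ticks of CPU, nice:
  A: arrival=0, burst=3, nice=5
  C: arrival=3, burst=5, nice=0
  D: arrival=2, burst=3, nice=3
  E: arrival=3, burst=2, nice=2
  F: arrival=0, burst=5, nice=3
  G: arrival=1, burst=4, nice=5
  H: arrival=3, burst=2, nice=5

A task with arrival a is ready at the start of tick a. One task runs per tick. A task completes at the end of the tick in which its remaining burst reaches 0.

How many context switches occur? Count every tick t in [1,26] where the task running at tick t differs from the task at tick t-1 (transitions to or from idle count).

t=0: ready={A,F} → run F
t=1: ready={A,F,G} → run F
t=2: ready={A,D,F,G} → run D
t=3: ready={A,C,D,E,F,G,H} → run C
t=4: ready={A,C,D,E,F,G,H} → run C
t=5: ready={A,C,D,E,F,G,H} → run C
t=6: ready={A,C,D,E,F,G,H} → run C
t=7: ready={A,C,D,E,F,G,H} → run C
t=8: ready={A,D,E,F,G,H} → run E
t=9: ready={A,D,E,F,G,H} → run E
t=10: ready={A,D,F,G,H} → run D
t=11: ready={A,D,F,G,H} → run D
t=12: ready={A,F,G,H} → run F
t=13: ready={A,F,G,H} → run F
t=14: ready={A,F,G,H} → run F
t=15: ready={A,G,H} → run A
t=16: ready={A,G,H} → run A
t=17: ready={A,G,H} → run A
t=18: ready={G,H} → run G
t=19: ready={G,H} → run G
t=20: ready={G,H} → run G
t=21: ready={G,H} → run G
t=22: ready={H} → run H
t=23: ready={H} → run H
t=24: (idle)
t=25: (idle)
t=26: (idle)

context switches = 9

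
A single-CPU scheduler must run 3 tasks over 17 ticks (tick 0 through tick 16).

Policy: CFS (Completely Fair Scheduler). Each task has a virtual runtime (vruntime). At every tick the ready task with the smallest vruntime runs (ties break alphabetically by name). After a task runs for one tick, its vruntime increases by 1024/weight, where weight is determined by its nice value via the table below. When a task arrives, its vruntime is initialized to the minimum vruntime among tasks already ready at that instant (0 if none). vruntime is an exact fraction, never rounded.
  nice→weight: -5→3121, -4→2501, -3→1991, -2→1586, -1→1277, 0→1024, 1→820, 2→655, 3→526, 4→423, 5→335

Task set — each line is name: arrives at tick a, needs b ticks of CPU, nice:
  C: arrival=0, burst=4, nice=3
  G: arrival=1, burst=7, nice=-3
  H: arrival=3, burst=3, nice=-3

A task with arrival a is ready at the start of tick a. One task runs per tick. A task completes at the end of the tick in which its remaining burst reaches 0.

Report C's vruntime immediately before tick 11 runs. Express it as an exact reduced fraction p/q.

vruntime(C, start of tick 11) = 1536/263

t=0: vr[C=0] → run C
t=1: vr[C=512/263 G=512/263] → run C
t=2: vr[C=1024/263 G=512/263] → run G
t=3: vr[C=1024/263 G=1288704/523633 H=1288704/523633] → run G
t=4: vr[C=1024/263 G=1558016/523633 H=1288704/523633] → run H
t=5: vr[C=1024/263 G=1558016/523633 H=1558016/523633] → run G
t=6: vr[C=1024/263 G=1827328/523633 H=1558016/523633] → run H
t=7: vr[C=1024/263 G=1827328/523633 H=1827328/523633] → run G
t=8: vr[C=1024/263 G=2096640/523633 H=1827328/523633] → run H
t=9: vr[C=1024/263 G=2096640/523633] → run C
t=10: vr[C=1536/263 G=2096640/523633] → run G
t=11: vr[C=1536/263 G=2365952/523633] → run G
t=12: vr[C=1536/263 G=2635264/523633] → run G
t=13: vr[C=1536/263] → run C
t=14: (idle)
t=15: (idle)
t=16: (idle)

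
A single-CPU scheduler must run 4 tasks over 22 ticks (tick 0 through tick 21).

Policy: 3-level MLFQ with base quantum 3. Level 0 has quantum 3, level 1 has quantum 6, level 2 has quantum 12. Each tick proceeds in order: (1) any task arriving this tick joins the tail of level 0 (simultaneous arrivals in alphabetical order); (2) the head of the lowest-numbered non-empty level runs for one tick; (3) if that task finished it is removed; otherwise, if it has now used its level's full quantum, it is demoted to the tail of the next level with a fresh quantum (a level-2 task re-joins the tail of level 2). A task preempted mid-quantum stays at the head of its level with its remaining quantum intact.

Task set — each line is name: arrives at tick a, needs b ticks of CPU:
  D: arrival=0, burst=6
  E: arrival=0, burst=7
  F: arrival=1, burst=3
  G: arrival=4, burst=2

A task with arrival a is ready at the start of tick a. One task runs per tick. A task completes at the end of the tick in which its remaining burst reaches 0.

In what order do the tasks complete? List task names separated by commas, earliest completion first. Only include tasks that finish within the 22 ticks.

t=0: L0/L1/L2 = DE/-/- → run D
t=1: L0/L1/L2 = DEF/-/- → run D
t=2: L0/L1/L2 = DEF/-/- → run D
t=3: L0/L1/L2 = EF/D/- → run E
t=4: L0/L1/L2 = EFG/D/- → run E
t=5: L0/L1/L2 = EFG/D/- → run E
t=6: L0/L1/L2 = FG/DE/- → run F
t=7: L0/L1/L2 = FG/DE/- → run F
t=8: L0/L1/L2 = FG/DE/- → run F
t=9: L0/L1/L2 = G/DE/- → run G
t=10: L0/L1/L2 = G/DE/- → run G
t=11: L0/L1/L2 = -/DE/- → run D
t=12: L0/L1/L2 = -/DE/- → run D
t=13: L0/L1/L2 = -/DE/- → run D
t=14: L0/L1/L2 = -/E/- → run E
t=15: L0/L1/L2 = -/E/- → run E
t=16: L0/L1/L2 = -/E/- → run E
t=17: L0/L1/L2 = -/E/- → run E
t=18: (idle)
t=19: (idle)
t=20: (idle)
t=21: (idle)

completion order = F, G, D, E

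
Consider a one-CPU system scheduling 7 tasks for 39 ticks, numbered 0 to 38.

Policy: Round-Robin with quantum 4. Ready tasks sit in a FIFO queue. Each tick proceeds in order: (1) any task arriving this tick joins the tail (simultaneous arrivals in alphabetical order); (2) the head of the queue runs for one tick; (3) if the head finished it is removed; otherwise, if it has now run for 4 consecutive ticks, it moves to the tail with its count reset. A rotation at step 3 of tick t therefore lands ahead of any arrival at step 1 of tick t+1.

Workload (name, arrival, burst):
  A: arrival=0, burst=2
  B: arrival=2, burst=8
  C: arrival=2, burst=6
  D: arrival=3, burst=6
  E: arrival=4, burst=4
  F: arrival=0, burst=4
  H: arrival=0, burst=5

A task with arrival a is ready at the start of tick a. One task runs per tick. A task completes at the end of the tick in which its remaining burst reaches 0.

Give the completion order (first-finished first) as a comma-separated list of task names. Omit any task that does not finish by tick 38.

t=0: queue=[A,F,H] q_used=0 → run A
t=1: queue=[A,F,H] q_used=1 → run A
t=2: queue=[F,H,B,C] q_used=0 → run F
t=3: queue=[F,H,B,C,D] q_used=1 → run F
t=4: queue=[F,H,B,C,D,E] q_used=2 → run F
t=5: queue=[F,H,B,C,D,E] q_used=3 → run F
t=6: queue=[H,B,C,D,E] q_used=0 → run H
t=7: queue=[H,B,C,D,E] q_used=1 → run H
t=8: queue=[H,B,C,D,E] q_used=2 → run H
t=9: queue=[H,B,C,D,E] q_used=3 → run H
t=10: queue=[B,C,D,E,H] q_used=0 → run B
t=11: queue=[B,C,D,E,H] q_used=1 → run B
t=12: queue=[B,C,D,E,H] q_used=2 → run B
t=13: queue=[B,C,D,E,H] q_used=3 → run B
t=14: queue=[C,D,E,H,B] q_used=0 → run C
t=15: queue=[C,D,E,H,B] q_used=1 → run C
t=16: queue=[C,D,E,H,B] q_used=2 → run C
t=17: queue=[C,D,E,H,B] q_used=3 → run C
t=18: queue=[D,E,H,B,C] q_used=0 → run D
t=19: queue=[D,E,H,B,C] q_used=1 → run D
t=20: queue=[D,E,H,B,C] q_used=2 → run D
t=21: queue=[D,E,H,B,C] q_used=3 → run D
t=22: queue=[E,H,B,C,D] q_used=0 → run E
t=23: queue=[E,H,B,C,D] q_used=1 → run E
t=24: queue=[E,H,B,C,D] q_used=2 → run E
t=25: queue=[E,H,B,C,D] q_used=3 → run E
t=26: queue=[H,B,C,D] q_used=0 → run H
t=27: queue=[B,C,D] q_used=0 → run B
t=28: queue=[B,C,D] q_used=1 → run B
t=29: queue=[B,C,D] q_used=2 → run B
t=30: queue=[B,C,D] q_used=3 → run B
t=31: queue=[C,D] q_used=0 → run C
t=32: queue=[C,D] q_used=1 → run C
t=33: queue=[D] q_used=0 → run D
t=34: queue=[D] q_used=1 → run D
t=35: (idle)
t=36: (idle)
t=37: (idle)
t=38: (idle)

completion order = A, F, E, H, B, C, D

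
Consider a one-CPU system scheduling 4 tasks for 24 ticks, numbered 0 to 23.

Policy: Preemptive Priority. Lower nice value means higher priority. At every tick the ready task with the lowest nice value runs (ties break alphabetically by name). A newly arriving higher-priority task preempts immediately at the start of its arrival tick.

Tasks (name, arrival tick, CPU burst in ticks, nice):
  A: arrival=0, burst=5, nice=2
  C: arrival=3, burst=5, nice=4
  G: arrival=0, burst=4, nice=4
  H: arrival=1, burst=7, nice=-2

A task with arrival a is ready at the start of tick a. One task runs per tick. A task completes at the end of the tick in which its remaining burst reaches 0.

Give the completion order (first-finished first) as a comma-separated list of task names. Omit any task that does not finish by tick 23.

completion order = H, A, C, G

t=0: ready={A,G} → run A
t=1: ready={A,G,H} → run H
t=2: ready={A,G,H} → run H
t=3: ready={A,C,G,H} → run H
t=4: ready={A,C,G,H} → run H
t=5: ready={A,C,G,H} → run H
t=6: ready={A,C,G,H} → run H
t=7: ready={A,C,G,H} → run H
t=8: ready={A,C,G} → run A
t=9: ready={A,C,G} → run A
t=10: ready={A,C,G} → run A
t=11: ready={A,C,G} → run A
t=12: ready={C,G} → run C
t=13: ready={C,G} → run C
t=14: ready={C,G} → run C
t=15: ready={C,G} → run C
t=16: ready={C,G} → run C
t=17: ready={G} → run G
t=18: ready={G} → run G
t=19: ready={G} → run G
t=20: ready={G} → run G
t=21: (idle)
t=22: (idle)
t=23: (idle)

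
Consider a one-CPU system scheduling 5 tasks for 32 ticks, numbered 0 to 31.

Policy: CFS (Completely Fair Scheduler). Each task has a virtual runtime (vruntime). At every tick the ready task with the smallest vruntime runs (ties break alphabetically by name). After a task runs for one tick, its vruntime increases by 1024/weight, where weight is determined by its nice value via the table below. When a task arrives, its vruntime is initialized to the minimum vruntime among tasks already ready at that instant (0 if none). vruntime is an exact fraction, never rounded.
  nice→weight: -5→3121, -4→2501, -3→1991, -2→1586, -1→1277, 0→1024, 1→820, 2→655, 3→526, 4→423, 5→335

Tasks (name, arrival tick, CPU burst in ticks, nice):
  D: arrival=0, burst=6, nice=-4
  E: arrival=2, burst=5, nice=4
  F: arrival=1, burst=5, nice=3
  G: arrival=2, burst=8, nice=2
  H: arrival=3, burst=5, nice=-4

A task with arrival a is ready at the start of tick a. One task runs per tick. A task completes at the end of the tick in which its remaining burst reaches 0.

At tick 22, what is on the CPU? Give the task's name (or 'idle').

t=0: vr[D=0] → run D
t=1: vr[D=1024/2501 F=1024/2501] → run D
t=2: vr[D=2048/2501 E=1024/2501 F=1024/2501 G=1024/2501] → run E
t=3: vr[D=2048/2501 E=2994176/1057923 F=1024/2501 G=1024/2501 H=1024/2501] → run F
t=4: vr[D=2048/2501 E=2994176/1057923 F=1549824/657763 G=1024/2501 H=1024/2501] → run G
t=5: vr[D=2048/2501 E=2994176/1057923 F=1549824/657763 G=3231744/1638155 H=1024/2501] → run H
t=6: vr[D=2048/2501 E=2994176/1057923 F=1549824/657763 G=3231744/1638155 H=2048/2501] → run D
t=7: vr[D=3072/2501 E=2994176/1057923 F=1549824/657763 G=3231744/1638155 H=2048/2501] → run H
t=8: vr[D=3072/2501 E=2994176/1057923 F=1549824/657763 G=3231744/1638155 H=3072/2501] → run D
t=9: vr[D=4096/2501 E=2994176/1057923 F=1549824/657763 G=3231744/1638155 H=3072/2501] → run H
t=10: vr[D=4096/2501 E=2994176/1057923 F=1549824/657763 G=3231744/1638155 H=4096/2501] → run D
t=11: vr[D=5120/2501 E=2994176/1057923 F=1549824/657763 G=3231744/1638155 H=4096/2501] → run H
t=12: vr[D=5120/2501 E=2994176/1057923 F=1549824/657763 G=3231744/1638155 H=5120/2501] → run G
t=13: vr[D=5120/2501 E=2994176/1057923 F=1549824/657763 G=5792768/1638155 H=5120/2501] → run D
t=14: vr[E=2994176/1057923 F=1549824/657763 G=5792768/1638155 H=5120/2501] → run H
t=15: vr[E=2994176/1057923 F=1549824/657763 G=5792768/1638155] → run F
t=16: vr[E=2994176/1057923 F=2830336/657763 G=5792768/1638155] → run E
t=17: vr[E=5555200/1057923 F=2830336/657763 G=5792768/1638155] → run G
t=18: vr[E=5555200/1057923 F=2830336/657763 G=8353792/1638155] → run F
t=19: vr[E=5555200/1057923 F=4110848/657763 G=8353792/1638155] → run G
t=20: vr[E=5555200/1057923 F=4110848/657763 G=10914816/1638155] → run E
t=21: vr[E=2705408/352641 F=4110848/657763 G=10914816/1638155] → run F
t=22: vr[E=2705408/352641 F=5391360/657763 G=10914816/1638155] → run G
t=23: vr[E=2705408/352641 F=5391360/657763 G=2695168/327631] → run E
t=24: vr[E=10677248/1057923 F=5391360/657763 G=2695168/327631] → run F
t=25: vr[E=10677248/1057923 G=2695168/327631] → run G
t=26: vr[E=10677248/1057923 G=16036864/1638155] → run G
t=27: vr[E=10677248/1057923 G=18597888/1638155] → run E
t=28: vr[G=18597888/1638155] → run G
t=29: (idle)
t=30: (idle)
t=31: (idle)

running at tick 22 = G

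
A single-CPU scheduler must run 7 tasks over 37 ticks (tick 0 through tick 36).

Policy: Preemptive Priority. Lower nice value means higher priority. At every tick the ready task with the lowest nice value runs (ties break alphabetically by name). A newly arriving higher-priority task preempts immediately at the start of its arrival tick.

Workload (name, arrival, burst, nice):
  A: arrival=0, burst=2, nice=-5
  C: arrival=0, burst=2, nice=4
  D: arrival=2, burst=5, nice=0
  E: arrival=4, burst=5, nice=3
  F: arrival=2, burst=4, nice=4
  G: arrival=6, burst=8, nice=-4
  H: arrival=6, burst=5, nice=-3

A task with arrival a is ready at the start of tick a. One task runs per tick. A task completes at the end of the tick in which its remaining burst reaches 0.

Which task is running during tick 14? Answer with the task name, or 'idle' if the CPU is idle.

t=0: ready={A,C} → run A
t=1: ready={A,C} → run A
t=2: ready={C,D,F} → run D
t=3: ready={C,D,F} → run D
t=4: ready={C,D,E,F} → run D
t=5: ready={C,D,E,F} → run D
t=6: ready={C,D,E,F,G,H} → run G
t=7: ready={C,D,E,F,G,H} → run G
t=8: ready={C,D,E,F,G,H} → run G
t=9: ready={C,D,E,F,G,H} → run G
t=10: ready={C,D,E,F,G,H} → run G
t=11: ready={C,D,E,F,G,H} → run G
t=12: ready={C,D,E,F,G,H} → run G
t=13: ready={C,D,E,F,G,H} → run G
t=14: ready={C,D,E,F,H} → run H
t=15: ready={C,D,E,F,H} → run H
t=16: ready={C,D,E,F,H} → run H
t=17: ready={C,D,E,F,H} → run H
t=18: ready={C,D,E,F,H} → run H
t=19: ready={C,D,E,F} → run D
t=20: ready={C,E,F} → run E
t=21: ready={C,E,F} → run E
t=22: ready={C,E,F} → run E
t=23: ready={C,E,F} → run E
t=24: ready={C,E,F} → run E
t=25: ready={C,F} → run C
t=26: ready={C,F} → run C
t=27: ready={F} → run F
t=28: ready={F} → run F
t=29: ready={F} → run F
t=30: ready={F} → run F
t=31: (idle)
t=32: (idle)
t=33: (idle)
t=34: (idle)
t=35: (idle)
t=36: (idle)

running at tick 14 = H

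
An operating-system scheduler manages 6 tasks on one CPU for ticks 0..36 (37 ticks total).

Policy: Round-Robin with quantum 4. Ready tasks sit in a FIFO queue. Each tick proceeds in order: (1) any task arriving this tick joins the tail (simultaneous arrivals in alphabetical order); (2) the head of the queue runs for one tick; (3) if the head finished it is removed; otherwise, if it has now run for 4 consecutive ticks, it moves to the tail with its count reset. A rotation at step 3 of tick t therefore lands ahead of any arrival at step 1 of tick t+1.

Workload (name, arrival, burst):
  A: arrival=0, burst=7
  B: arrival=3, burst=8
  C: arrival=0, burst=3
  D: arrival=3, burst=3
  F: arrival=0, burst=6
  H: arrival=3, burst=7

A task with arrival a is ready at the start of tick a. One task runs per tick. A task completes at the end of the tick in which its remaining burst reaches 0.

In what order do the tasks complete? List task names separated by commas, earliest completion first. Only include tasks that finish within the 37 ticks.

completion order = C, D, A, F, B, H

t=0: queue=[A,C,F] q_used=0 → run A
t=1: queue=[A,C,F] q_used=1 → run A
t=2: queue=[A,C,F] q_used=2 → run A
t=3: queue=[A,C,F,B,D,H] q_used=3 → run A
t=4: queue=[C,F,B,D,H,A] q_used=0 → run C
t=5: queue=[C,F,B,D,H,A] q_used=1 → run C
t=6: queue=[C,F,B,D,H,A] q_used=2 → run C
t=7: queue=[F,B,D,H,A] q_used=0 → run F
t=8: queue=[F,B,D,H,A] q_used=1 → run F
t=9: queue=[F,B,D,H,A] q_used=2 → run F
t=10: queue=[F,B,D,H,A] q_used=3 → run F
t=11: queue=[B,D,H,A,F] q_used=0 → run B
t=12: queue=[B,D,H,A,F] q_used=1 → run B
t=13: queue=[B,D,H,A,F] q_used=2 → run B
t=14: queue=[B,D,H,A,F] q_used=3 → run B
t=15: queue=[D,H,A,F,B] q_used=0 → run D
t=16: queue=[D,H,A,F,B] q_used=1 → run D
t=17: queue=[D,H,A,F,B] q_used=2 → run D
t=18: queue=[H,A,F,B] q_used=0 → run H
t=19: queue=[H,A,F,B] q_used=1 → run H
t=20: queue=[H,A,F,B] q_used=2 → run H
t=21: queue=[H,A,F,B] q_used=3 → run H
t=22: queue=[A,F,B,H] q_used=0 → run A
t=23: queue=[A,F,B,H] q_used=1 → run A
t=24: queue=[A,F,B,H] q_used=2 → run A
t=25: queue=[F,B,H] q_used=0 → run F
t=26: queue=[F,B,H] q_used=1 → run F
t=27: queue=[B,H] q_used=0 → run B
t=28: queue=[B,H] q_used=1 → run B
t=29: queue=[B,H] q_used=2 → run B
t=30: queue=[B,H] q_used=3 → run B
t=31: queue=[H] q_used=0 → run H
t=32: queue=[H] q_used=1 → run H
t=33: queue=[H] q_used=2 → run H
t=34: (idle)
t=35: (idle)
t=36: (idle)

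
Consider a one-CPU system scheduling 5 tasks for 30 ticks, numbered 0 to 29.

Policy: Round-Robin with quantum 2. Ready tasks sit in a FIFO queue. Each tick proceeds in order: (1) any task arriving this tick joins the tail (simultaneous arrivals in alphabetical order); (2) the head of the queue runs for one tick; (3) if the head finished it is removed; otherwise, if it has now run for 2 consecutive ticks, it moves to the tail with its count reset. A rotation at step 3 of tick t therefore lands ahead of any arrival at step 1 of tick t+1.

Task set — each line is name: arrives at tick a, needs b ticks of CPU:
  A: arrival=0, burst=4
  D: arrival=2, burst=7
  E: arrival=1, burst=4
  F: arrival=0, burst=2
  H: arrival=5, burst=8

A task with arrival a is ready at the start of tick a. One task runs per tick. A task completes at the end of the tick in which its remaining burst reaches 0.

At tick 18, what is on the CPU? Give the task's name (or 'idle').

running at tick 18 = D

t=0: queue=[A,F] q_used=0 → run A
t=1: queue=[A,F,E] q_used=1 → run A
t=2: queue=[F,E,A,D] q_used=0 → run F
t=3: queue=[F,E,A,D] q_used=1 → run F
t=4: queue=[E,A,D] q_used=0 → run E
t=5: queue=[E,A,D,H] q_used=1 → run E
t=6: queue=[A,D,H,E] q_used=0 → run A
t=7: queue=[A,D,H,E] q_used=1 → run A
t=8: queue=[D,H,E] q_used=0 → run D
t=9: queue=[D,H,E] q_used=1 → run D
t=10: queue=[H,E,D] q_used=0 → run H
t=11: queue=[H,E,D] q_used=1 → run H
t=12: queue=[E,D,H] q_used=0 → run E
t=13: queue=[E,D,H] q_used=1 → run E
t=14: queue=[D,H] q_used=0 → run D
t=15: queue=[D,H] q_used=1 → run D
t=16: queue=[H,D] q_used=0 → run H
t=17: queue=[H,D] q_used=1 → run H
t=18: queue=[D,H] q_used=0 → run D
t=19: queue=[D,H] q_used=1 → run D
t=20: queue=[H,D] q_used=0 → run H
t=21: queue=[H,D] q_used=1 → run H
t=22: queue=[D,H] q_used=0 → run D
t=23: queue=[H] q_used=0 → run H
t=24: queue=[H] q_used=1 → run H
t=25: (idle)
t=26: (idle)
t=27: (idle)
t=28: (idle)
t=29: (idle)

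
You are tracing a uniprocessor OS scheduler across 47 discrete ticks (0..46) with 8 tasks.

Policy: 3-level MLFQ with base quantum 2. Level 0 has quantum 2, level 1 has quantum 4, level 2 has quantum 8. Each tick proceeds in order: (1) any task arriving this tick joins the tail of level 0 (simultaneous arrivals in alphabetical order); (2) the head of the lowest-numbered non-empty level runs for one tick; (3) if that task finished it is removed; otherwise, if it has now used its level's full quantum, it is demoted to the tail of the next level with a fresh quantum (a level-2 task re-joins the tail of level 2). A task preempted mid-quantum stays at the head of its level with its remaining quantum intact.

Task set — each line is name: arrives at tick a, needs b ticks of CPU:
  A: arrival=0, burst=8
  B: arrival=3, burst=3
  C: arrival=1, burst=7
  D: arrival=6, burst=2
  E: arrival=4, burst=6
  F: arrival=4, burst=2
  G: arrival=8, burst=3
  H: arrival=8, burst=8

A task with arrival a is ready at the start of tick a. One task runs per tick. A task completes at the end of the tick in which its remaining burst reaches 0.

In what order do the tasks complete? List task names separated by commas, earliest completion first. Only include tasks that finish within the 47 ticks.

t=0: L0/L1/L2 = A/-/- → run A
t=1: L0/L1/L2 = AC/-/- → run A
t=2: L0/L1/L2 = C/A/- → run C
t=3: L0/L1/L2 = CB/A/- → run C
t=4: L0/L1/L2 = BEF/AC/- → run B
t=5: L0/L1/L2 = BEF/AC/- → run B
t=6: L0/L1/L2 = EFD/ACB/- → run E
t=7: L0/L1/L2 = EFD/ACB/- → run E
t=8: L0/L1/L2 = FDGH/ACBE/- → run F
t=9: L0/L1/L2 = FDGH/ACBE/- → run F
t=10: L0/L1/L2 = DGH/ACBE/- → run D
t=11: L0/L1/L2 = DGH/ACBE/- → run D
t=12: L0/L1/L2 = GH/ACBE/- → run G
t=13: L0/L1/L2 = GH/ACBE/- → run G
t=14: L0/L1/L2 = H/ACBEG/- → run H
t=15: L0/L1/L2 = H/ACBEG/- → run H
t=16: L0/L1/L2 = -/ACBEGH/- → run A
t=17: L0/L1/L2 = -/ACBEGH/- → run A
t=18: L0/L1/L2 = -/ACBEGH/- → run A
t=19: L0/L1/L2 = -/ACBEGH/- → run A
t=20: L0/L1/L2 = -/CBEGH/A → run C
t=21: L0/L1/L2 = -/CBEGH/A → run C
t=22: L0/L1/L2 = -/CBEGH/A → run C
t=23: L0/L1/L2 = -/CBEGH/A → run C
t=24: L0/L1/L2 = -/BEGH/AC → run B
t=25: L0/L1/L2 = -/EGH/AC → run E
t=26: L0/L1/L2 = -/EGH/AC → run E
t=27: L0/L1/L2 = -/EGH/AC → run E
t=28: L0/L1/L2 = -/EGH/AC → run E
t=29: L0/L1/L2 = -/GH/AC → run G
t=30: L0/L1/L2 = -/H/AC → run H
t=31: L0/L1/L2 = -/H/AC → run H
t=32: L0/L1/L2 = -/H/AC → run H
t=33: L0/L1/L2 = -/H/AC → run H
t=34: L0/L1/L2 = -/-/ACH → run A
t=35: L0/L1/L2 = -/-/ACH → run A
t=36: L0/L1/L2 = -/-/CH → run C
t=37: L0/L1/L2 = -/-/H → run H
t=38: L0/L1/L2 = -/-/H → run H
t=39: (idle)
t=40: (idle)
t=41: (idle)
t=42: (idle)
t=43: (idle)
t=44: (idle)
t=45: (idle)
t=46: (idle)

completion order = F, D, B, E, G, A, C, H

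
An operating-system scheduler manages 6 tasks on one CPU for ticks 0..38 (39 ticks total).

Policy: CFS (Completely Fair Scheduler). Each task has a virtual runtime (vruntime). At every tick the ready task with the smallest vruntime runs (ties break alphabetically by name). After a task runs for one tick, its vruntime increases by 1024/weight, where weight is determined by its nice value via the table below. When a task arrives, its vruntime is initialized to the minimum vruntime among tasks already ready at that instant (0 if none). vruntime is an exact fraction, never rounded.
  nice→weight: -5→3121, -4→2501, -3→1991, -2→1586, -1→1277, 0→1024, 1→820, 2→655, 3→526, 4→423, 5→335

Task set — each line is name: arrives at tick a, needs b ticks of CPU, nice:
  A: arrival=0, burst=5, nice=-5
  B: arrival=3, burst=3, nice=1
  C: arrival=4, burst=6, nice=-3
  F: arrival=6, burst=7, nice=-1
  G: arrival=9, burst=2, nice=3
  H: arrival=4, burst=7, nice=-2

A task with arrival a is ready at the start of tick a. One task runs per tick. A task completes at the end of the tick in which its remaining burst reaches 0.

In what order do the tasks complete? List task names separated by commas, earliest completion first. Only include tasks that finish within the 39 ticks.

completion order = A, G, B, C, H, F

t=0: vr[A=0] → run A
t=1: vr[A=1024/3121] → run A
t=2: vr[A=2048/3121] → run A
t=3: vr[A=3072/3121 B=3072/3121] → run A
t=4: vr[A=4096/3121 B=3072/3121 C=3072/3121 H=3072/3121] → run B
t=5: vr[A=4096/3121 B=1428736/639805 C=3072/3121 H=3072/3121] → run C
t=6: vr[A=4096/3121 B=1428736/639805 C=9312256/6213911 F=3072/3121 H=3072/3121] → run F
t=7: vr[A=4096/3121 B=1428736/639805 C=9312256/6213911 F=7118848/3985517 H=3072/3121] → run H
t=8: vr[A=4096/3121 B=1428736/639805 C=9312256/6213911 F=7118848/3985517 H=4034048/2474953] → run A
t=9: vr[B=1428736/639805 C=9312256/6213911 F=7118848/3985517 G=9312256/6213911 H=4034048/2474953] → run C
t=10: vr[B=1428736/639805 C=12508160/6213911 F=7118848/3985517 G=9312256/6213911 H=4034048/2474953] → run G
t=11: vr[B=1428736/639805 C=12508160/6213911 F=7118848/3985517 G=5630645760/1634258593 H=4034048/2474953] → run H
t=12: vr[B=1428736/639805 C=12508160/6213911 F=7118848/3985517 G=5630645760/1634258593 H=5632000/2474953] → run F
t=13: vr[B=1428736/639805 C=12508160/6213911 F=10314752/3985517 G=5630645760/1634258593 H=5632000/2474953] → run C
t=14: vr[B=1428736/639805 C=15704064/6213911 F=10314752/3985517 G=5630645760/1634258593 H=5632000/2474953] → run B
t=15: vr[B=2227712/639805 C=15704064/6213911 F=10314752/3985517 G=5630645760/1634258593 H=5632000/2474953] → run H
t=16: vr[B=2227712/639805 C=15704064/6213911 F=10314752/3985517 G=5630645760/1634258593 H=7229952/2474953] → run C
t=17: vr[B=2227712/639805 C=18899968/6213911 F=10314752/3985517 G=5630645760/1634258593 H=7229952/2474953] → run F
t=18: vr[B=2227712/639805 C=18899968/6213911 F=13510656/3985517 G=5630645760/1634258593 H=7229952/2474953] → run H
t=19: vr[B=2227712/639805 C=18899968/6213911 F=13510656/3985517 G=5630645760/1634258593 H=8827904/2474953] → run C
t=20: vr[B=2227712/639805 C=22095872/6213911 F=13510656/3985517 G=5630645760/1634258593 H=8827904/2474953] → run F
t=21: vr[B=2227712/639805 C=22095872/6213911 F=16706560/3985517 G=5630645760/1634258593 H=8827904/2474953] → run G
t=22: vr[B=2227712/639805 C=22095872/6213911 F=16706560/3985517 H=8827904/2474953] → run B
t=23: vr[C=22095872/6213911 F=16706560/3985517 H=8827904/2474953] → run C
t=24: vr[F=16706560/3985517 H=8827904/2474953] → run H
t=25: vr[F=16706560/3985517 H=10425856/2474953] → run F
t=26: vr[F=19902464/3985517 H=10425856/2474953] → run H
t=27: vr[F=19902464/3985517 H=12023808/2474953] → run H
t=28: vr[F=19902464/3985517] → run F
t=29: vr[F=23098368/3985517] → run F
t=30: (idle)
t=31: (idle)
t=32: (idle)
t=33: (idle)
t=34: (idle)
t=35: (idle)
t=36: (idle)
t=37: (idle)
t=38: (idle)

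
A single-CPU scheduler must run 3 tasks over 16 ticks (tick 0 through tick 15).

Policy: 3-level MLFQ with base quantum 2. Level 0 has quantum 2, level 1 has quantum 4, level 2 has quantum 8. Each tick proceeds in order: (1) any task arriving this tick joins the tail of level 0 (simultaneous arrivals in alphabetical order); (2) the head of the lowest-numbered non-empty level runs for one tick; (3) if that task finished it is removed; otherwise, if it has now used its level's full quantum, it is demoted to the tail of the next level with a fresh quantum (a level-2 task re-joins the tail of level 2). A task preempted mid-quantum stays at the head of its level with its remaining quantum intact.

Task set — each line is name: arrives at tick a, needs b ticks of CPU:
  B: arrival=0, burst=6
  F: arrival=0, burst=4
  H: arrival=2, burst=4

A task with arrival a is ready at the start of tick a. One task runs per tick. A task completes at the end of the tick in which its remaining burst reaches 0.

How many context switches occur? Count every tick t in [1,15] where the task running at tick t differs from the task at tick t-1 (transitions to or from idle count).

context switches = 6

t=0: L0/L1/L2 = BF/-/- → run B
t=1: L0/L1/L2 = BF/-/- → run B
t=2: L0/L1/L2 = FH/B/- → run F
t=3: L0/L1/L2 = FH/B/- → run F
t=4: L0/L1/L2 = H/BF/- → run H
t=5: L0/L1/L2 = H/BF/- → run H
t=6: L0/L1/L2 = -/BFH/- → run B
t=7: L0/L1/L2 = -/BFH/- → run B
t=8: L0/L1/L2 = -/BFH/- → run B
t=9: L0/L1/L2 = -/BFH/- → run B
t=10: L0/L1/L2 = -/FH/- → run F
t=11: L0/L1/L2 = -/FH/- → run F
t=12: L0/L1/L2 = -/H/- → run H
t=13: L0/L1/L2 = -/H/- → run H
t=14: (idle)
t=15: (idle)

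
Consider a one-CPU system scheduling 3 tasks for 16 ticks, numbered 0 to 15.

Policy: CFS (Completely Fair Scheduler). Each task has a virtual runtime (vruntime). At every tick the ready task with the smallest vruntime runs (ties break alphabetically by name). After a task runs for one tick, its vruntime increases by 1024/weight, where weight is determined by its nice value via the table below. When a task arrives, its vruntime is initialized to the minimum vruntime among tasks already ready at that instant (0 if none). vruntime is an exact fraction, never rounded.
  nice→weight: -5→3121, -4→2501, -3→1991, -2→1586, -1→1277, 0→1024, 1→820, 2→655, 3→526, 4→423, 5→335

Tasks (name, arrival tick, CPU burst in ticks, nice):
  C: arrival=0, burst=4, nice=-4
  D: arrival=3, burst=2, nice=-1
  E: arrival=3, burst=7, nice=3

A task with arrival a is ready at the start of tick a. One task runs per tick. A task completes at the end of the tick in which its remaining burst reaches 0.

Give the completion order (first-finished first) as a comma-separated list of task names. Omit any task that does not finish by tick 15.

completion order = C, D, E

t=0: vr[C=0] → run C
t=1: vr[C=1024/2501] → run C
t=2: vr[C=2048/2501] → run C
t=3: vr[C=3072/2501 D=3072/2501 E=3072/2501] → run C
t=4: vr[D=3072/2501 E=3072/2501] → run D
t=5: vr[D=6483968/3193777 E=3072/2501] → run E
t=6: vr[D=6483968/3193777 E=2088448/657763] → run D
t=7: vr[E=2088448/657763] → run E
t=8: vr[E=3368960/657763] → run E
t=9: vr[E=4649472/657763] → run E
t=10: vr[E=5929984/657763] → run E
t=11: vr[E=7210496/657763] → run E
t=12: vr[E=8491008/657763] → run E
t=13: (idle)
t=14: (idle)
t=15: (idle)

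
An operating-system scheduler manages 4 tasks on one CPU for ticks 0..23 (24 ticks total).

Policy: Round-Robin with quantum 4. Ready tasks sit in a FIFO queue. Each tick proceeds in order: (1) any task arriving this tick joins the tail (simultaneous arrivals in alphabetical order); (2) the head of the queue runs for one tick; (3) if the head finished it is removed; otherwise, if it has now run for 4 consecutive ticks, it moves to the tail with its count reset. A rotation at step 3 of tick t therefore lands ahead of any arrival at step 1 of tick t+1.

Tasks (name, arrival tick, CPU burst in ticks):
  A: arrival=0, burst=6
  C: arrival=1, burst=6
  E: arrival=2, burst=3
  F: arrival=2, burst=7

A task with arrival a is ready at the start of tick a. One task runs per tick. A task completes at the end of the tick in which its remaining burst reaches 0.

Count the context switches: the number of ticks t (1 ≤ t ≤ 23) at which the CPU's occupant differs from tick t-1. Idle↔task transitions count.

t=0: queue=[A] q_used=0 → run A
t=1: queue=[A,C] q_used=1 → run A
t=2: queue=[A,C,E,F] q_used=2 → run A
t=3: queue=[A,C,E,F] q_used=3 → run A
t=4: queue=[C,E,F,A] q_used=0 → run C
t=5: queue=[C,E,F,A] q_used=1 → run C
t=6: queue=[C,E,F,A] q_used=2 → run C
t=7: queue=[C,E,F,A] q_used=3 → run C
t=8: queue=[E,F,A,C] q_used=0 → run E
t=9: queue=[E,F,A,C] q_used=1 → run E
t=10: queue=[E,F,A,C] q_used=2 → run E
t=11: queue=[F,A,C] q_used=0 → run F
t=12: queue=[F,A,C] q_used=1 → run F
t=13: queue=[F,A,C] q_used=2 → run F
t=14: queue=[F,A,C] q_used=3 → run F
t=15: queue=[A,C,F] q_used=0 → run A
t=16: queue=[A,C,F] q_used=1 → run A
t=17: queue=[C,F] q_used=0 → run C
t=18: queue=[C,F] q_used=1 → run C
t=19: queue=[F] q_used=0 → run F
t=20: queue=[F] q_used=1 → run F
t=21: queue=[F] q_used=2 → run F
t=22: (idle)
t=23: (idle)

context switches = 7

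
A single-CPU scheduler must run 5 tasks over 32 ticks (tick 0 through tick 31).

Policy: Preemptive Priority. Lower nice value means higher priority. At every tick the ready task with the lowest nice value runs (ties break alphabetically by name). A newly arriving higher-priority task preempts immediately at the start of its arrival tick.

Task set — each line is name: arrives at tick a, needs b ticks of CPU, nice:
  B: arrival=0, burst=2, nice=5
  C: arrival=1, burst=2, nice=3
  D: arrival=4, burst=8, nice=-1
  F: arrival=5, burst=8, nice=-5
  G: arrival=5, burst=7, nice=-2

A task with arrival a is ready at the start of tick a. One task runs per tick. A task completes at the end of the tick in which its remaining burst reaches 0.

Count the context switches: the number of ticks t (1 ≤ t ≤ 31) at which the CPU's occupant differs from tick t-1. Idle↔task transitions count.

t=0: ready={B} → run B
t=1: ready={B,C} → run C
t=2: ready={B,C} → run C
t=3: ready={B} → run B
t=4: ready={D} → run D
t=5: ready={D,F,G} → run F
t=6: ready={D,F,G} → run F
t=7: ready={D,F,G} → run F
t=8: ready={D,F,G} → run F
t=9: ready={D,F,G} → run F
t=10: ready={D,F,G} → run F
t=11: ready={D,F,G} → run F
t=12: ready={D,F,G} → run F
t=13: ready={D,G} → run G
t=14: ready={D,G} → run G
t=15: ready={D,G} → run G
t=16: ready={D,G} → run G
t=17: ready={D,G} → run G
t=18: ready={D,G} → run G
t=19: ready={D,G} → run G
t=20: ready={D} → run D
t=21: ready={D} → run D
t=22: ready={D} → run D
t=23: ready={D} → run D
t=24: ready={D} → run D
t=25: ready={D} → run D
t=26: ready={D} → run D
t=27: (idle)
t=28: (idle)
t=29: (idle)
t=30: (idle)
t=31: (idle)

context switches = 7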